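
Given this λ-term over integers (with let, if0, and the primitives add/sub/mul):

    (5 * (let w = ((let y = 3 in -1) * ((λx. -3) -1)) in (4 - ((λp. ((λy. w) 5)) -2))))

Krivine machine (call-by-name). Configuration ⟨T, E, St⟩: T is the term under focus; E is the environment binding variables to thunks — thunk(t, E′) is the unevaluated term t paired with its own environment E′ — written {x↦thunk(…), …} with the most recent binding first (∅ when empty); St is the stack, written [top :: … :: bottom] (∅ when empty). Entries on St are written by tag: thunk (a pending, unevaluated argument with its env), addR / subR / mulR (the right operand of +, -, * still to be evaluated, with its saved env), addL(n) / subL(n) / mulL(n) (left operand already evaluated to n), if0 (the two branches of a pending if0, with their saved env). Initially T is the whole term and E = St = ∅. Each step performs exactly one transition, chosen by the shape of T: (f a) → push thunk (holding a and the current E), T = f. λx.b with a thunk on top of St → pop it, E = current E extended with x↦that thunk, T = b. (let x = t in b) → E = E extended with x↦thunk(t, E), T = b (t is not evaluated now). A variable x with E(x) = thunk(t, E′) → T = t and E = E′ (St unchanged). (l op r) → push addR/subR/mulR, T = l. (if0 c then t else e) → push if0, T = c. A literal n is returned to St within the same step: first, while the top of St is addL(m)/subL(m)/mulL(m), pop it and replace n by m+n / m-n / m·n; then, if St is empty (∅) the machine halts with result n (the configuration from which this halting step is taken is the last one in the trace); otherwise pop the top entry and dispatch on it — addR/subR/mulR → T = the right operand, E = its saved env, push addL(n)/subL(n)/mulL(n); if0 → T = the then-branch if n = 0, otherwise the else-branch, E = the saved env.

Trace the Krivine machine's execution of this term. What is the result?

Answer: 5

Derivation:
[0] [T=(5 * (let w = ((let y = 3 in -1) * ((λx. -3) -1)) in (4 - ((λp. ((λy. w) 5)) -2)))) | E=∅ | St=∅]
[1] [T=5 | E=∅ | St=[mulR]]
[2] [T=(let w = ((let y = 3 in -1) * ((λx. -3) -1)) in (4 - ((λp. ((λy. w) 5)) -2))) | E=∅ | St=[mulL(5)]]
[3] [T=(4 - ((λp. ((λy. w) 5)) -2)) | E={w↦thunk(((let y = 3 in -1) * ((λx. -3) -1)), ∅)} | St=[mulL(5)]]
[4] [T=4 | E={w↦thunk(((let y = 3 in -1) * ((λx. -3) -1)), ∅)} | St=[subR :: mulL(5)]]
[5] [T=((λp. ((λy. w) 5)) -2) | E={w↦thunk(((let y = 3 in -1) * ((λx. -3) -1)), ∅)} | St=[subL(4) :: mulL(5)]]
[6] [T=(λp. ((λy. w) 5)) | E={w↦thunk(((let y = 3 in -1) * ((λx. -3) -1)), ∅)} | St=[thunk :: subL(4) :: mulL(5)]]
[7] [T=((λy. w) 5) | E={p↦thunk(-2, {w↦thunk(((let y = 3 in -1) * ((λx. -3) -1)), ∅)}), w↦thunk(((let y = 3 in -1) * ((λx. -3) -1)), ∅)} | St=[subL(4) :: mulL(5)]]
[8] [T=(λy. w) | E={p↦thunk(-2, {w↦thunk(((let y = 3 in -1) * ((λx. -3) -1)), ∅)}), w↦thunk(((let y = 3 in -1) * ((λx. -3) -1)), ∅)} | St=[thunk :: subL(4) :: mulL(5)]]
[9] [T=w | E={y↦thunk(5, {p↦thunk(-2, {w↦thunk(((let y = 3 in -1) * ((λx. -3) -1)), ∅)}), w↦thunk(((let y = 3 in -1) * ((λx. -3) -1)), ∅)}), p↦thunk(-2, {w↦thunk(((let y = 3 in -1) * ((λx. -3) -1)), ∅)}), w↦thunk(((let y = 3 in -1) * ((λx. -3) -1)), ∅)} | St=[subL(4) :: mulL(5)]]
[10] [T=((let y = 3 in -1) * ((λx. -3) -1)) | E=∅ | St=[subL(4) :: mulL(5)]]
[11] [T=(let y = 3 in -1) | E=∅ | St=[mulR :: subL(4) :: mulL(5)]]
[12] [T=-1 | E={y↦thunk(3, ∅)} | St=[mulR :: subL(4) :: mulL(5)]]
[13] [T=((λx. -3) -1) | E=∅ | St=[mulL(-1) :: subL(4) :: mulL(5)]]
[14] [T=(λx. -3) | E=∅ | St=[thunk :: mulL(-1) :: subL(4) :: mulL(5)]]
[15] [T=-3 | E={x↦thunk(-1, ∅)} | St=[mulL(-1) :: subL(4) :: mulL(5)]]
→ final value 5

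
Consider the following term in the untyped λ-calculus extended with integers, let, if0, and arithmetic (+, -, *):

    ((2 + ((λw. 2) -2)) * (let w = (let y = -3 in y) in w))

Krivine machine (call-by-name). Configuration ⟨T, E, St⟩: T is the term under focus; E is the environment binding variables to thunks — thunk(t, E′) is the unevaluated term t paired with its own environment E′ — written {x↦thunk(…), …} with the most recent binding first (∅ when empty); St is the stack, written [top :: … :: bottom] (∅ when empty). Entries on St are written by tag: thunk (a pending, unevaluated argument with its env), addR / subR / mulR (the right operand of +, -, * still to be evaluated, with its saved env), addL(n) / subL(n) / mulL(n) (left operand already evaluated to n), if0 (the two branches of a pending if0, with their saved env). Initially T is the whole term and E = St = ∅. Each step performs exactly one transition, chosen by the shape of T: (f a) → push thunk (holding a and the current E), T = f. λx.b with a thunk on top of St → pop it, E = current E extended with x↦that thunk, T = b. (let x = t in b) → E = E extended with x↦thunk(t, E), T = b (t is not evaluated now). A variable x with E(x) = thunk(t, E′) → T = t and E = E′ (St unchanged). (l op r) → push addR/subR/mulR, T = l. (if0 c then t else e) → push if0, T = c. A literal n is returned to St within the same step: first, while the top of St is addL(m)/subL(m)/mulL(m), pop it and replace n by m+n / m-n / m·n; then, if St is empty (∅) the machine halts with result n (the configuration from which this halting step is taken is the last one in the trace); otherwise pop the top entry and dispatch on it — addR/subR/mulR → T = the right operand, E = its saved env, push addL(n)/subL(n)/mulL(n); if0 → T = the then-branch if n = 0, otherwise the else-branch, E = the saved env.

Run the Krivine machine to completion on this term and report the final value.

step 0: <T=((2 + ((λw. 2) -2)) * (let w = (let y = -3 in y) in w)), E=∅, St=∅>
step 1: <T=(2 + ((λw. 2) -2)), E=∅, St=[mulR]>
step 2: <T=2, E=∅, St=[addR :: mulR]>
step 3: <T=((λw. 2) -2), E=∅, St=[addL(2) :: mulR]>
step 4: <T=(λw. 2), E=∅, St=[thunk :: addL(2) :: mulR]>
step 5: <T=2, E={w↦thunk(-2, ∅)}, St=[addL(2) :: mulR]>
step 6: <T=(let w = (let y = -3 in y) in w), E=∅, St=[mulL(4)]>
step 7: <T=w, E={w↦thunk((let y = -3 in y), ∅)}, St=[mulL(4)]>
step 8: <T=(let y = -3 in y), E=∅, St=[mulL(4)]>
step 9: <T=y, E={y↦thunk(-3, ∅)}, St=[mulL(4)]>
step 10: <T=-3, E=∅, St=[mulL(4)]>
→ final value -12

Answer: -12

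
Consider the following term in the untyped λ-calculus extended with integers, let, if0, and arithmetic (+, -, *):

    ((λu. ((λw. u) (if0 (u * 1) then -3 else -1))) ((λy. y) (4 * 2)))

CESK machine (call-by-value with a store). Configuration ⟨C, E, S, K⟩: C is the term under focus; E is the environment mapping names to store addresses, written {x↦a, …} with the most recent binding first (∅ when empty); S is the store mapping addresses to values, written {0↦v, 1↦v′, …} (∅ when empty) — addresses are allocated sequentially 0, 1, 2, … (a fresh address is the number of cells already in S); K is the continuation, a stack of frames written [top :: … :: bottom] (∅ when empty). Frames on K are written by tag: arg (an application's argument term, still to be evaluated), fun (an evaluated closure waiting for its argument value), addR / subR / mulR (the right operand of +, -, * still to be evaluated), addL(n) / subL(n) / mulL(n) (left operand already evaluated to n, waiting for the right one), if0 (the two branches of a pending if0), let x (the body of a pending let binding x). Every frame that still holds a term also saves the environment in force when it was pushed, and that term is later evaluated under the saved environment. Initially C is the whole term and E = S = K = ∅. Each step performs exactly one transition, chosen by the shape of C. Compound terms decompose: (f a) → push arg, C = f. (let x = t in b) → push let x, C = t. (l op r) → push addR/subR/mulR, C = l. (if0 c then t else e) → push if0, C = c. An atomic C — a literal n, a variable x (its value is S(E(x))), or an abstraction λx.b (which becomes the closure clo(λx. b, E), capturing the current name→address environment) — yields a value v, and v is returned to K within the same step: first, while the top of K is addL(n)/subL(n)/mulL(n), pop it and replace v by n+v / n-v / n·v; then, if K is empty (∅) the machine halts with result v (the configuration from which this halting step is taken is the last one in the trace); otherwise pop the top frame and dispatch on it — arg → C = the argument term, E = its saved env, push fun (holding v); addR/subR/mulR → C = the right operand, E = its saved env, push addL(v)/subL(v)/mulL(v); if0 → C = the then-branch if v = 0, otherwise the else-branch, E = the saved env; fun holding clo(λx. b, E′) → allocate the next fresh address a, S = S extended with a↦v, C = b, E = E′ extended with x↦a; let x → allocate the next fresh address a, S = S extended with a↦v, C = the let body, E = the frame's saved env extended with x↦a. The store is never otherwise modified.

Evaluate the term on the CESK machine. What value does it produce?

t=0: ⟨C=((λu. ((λw. u) (if0 (u * 1) then -3 else -1))) ((λy. y) (4 * 2))); E=∅; S=∅; K=∅⟩
t=1: ⟨C=(λu. ((λw. u) (if0 (u * 1) then -3 else -1))); E=∅; S=∅; K=[arg]⟩
t=2: ⟨C=((λy. y) (4 * 2)); E=∅; S=∅; K=[fun]⟩
t=3: ⟨C=(λy. y); E=∅; S=∅; K=[arg :: fun]⟩
t=4: ⟨C=(4 * 2); E=∅; S=∅; K=[fun :: fun]⟩
t=5: ⟨C=4; E=∅; S=∅; K=[mulR :: fun :: fun]⟩
t=6: ⟨C=2; E=∅; S=∅; K=[mulL(4) :: fun :: fun]⟩
t=7: ⟨C=y; E={y↦0}; S={0↦8}; K=[fun]⟩
t=8: ⟨C=((λw. u) (if0 (u * 1) then -3 else -1)); E={u↦1}; S={0↦8, 1↦8}; K=∅⟩
t=9: ⟨C=(λw. u); E={u↦1}; S={0↦8, 1↦8}; K=[arg]⟩
t=10: ⟨C=(if0 (u * 1) then -3 else -1); E={u↦1}; S={0↦8, 1↦8}; K=[fun]⟩
t=11: ⟨C=(u * 1); E={u↦1}; S={0↦8, 1↦8}; K=[if0 :: fun]⟩
t=12: ⟨C=u; E={u↦1}; S={0↦8, 1↦8}; K=[mulR :: if0 :: fun]⟩
t=13: ⟨C=1; E={u↦1}; S={0↦8, 1↦8}; K=[mulL(8) :: if0 :: fun]⟩
t=14: ⟨C=-1; E={u↦1}; S={0↦8, 1↦8}; K=[fun]⟩
t=15: ⟨C=u; E={w↦2, u↦1}; S={0↦8, 1↦8, 2↦-1}; K=∅⟩
→ final value 8

Answer: 8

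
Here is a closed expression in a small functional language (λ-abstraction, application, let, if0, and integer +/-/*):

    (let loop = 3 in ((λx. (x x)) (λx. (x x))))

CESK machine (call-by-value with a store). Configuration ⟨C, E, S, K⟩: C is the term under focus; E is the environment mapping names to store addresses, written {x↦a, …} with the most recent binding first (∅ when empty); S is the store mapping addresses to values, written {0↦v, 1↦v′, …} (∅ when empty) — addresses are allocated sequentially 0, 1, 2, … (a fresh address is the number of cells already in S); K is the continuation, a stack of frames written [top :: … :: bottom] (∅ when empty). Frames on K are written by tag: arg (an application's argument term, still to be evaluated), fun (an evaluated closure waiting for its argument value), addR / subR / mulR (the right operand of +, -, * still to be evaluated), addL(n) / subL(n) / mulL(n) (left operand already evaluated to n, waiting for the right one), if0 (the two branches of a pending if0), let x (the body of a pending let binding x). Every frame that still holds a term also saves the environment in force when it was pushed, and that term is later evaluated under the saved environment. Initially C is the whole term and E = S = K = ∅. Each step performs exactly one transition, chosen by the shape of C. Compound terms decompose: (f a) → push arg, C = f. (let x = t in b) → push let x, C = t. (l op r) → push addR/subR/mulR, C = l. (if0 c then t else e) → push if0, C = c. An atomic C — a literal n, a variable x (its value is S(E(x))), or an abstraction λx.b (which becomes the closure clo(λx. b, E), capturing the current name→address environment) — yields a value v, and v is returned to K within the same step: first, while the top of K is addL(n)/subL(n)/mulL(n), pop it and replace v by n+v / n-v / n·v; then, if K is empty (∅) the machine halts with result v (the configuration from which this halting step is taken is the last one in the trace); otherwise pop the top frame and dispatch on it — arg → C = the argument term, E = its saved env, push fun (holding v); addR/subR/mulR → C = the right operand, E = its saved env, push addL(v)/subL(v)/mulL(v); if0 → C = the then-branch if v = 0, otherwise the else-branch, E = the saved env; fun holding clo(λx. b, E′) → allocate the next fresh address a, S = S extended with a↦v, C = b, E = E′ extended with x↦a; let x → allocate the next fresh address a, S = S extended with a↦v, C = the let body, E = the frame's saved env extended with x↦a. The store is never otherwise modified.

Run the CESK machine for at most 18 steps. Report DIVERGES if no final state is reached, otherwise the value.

Answer: DIVERGES (no final state within 18 steps)

Execution trace:
[0] ⟨C=(let loop = 3 in ((λx. (x x)) (λx. (x x)))); E=∅; S=∅; K=∅⟩
[1] ⟨C=3; E=∅; S=∅; K=[let loop]⟩
[2] ⟨C=((λx. (x x)) (λx. (x x))); E={loop↦0}; S={0↦3}; K=∅⟩
[3] ⟨C=(λx. (x x)); E={loop↦0}; S={0↦3}; K=[arg]⟩
[4] ⟨C=(λx. (x x)); E={loop↦0}; S={0↦3}; K=[fun]⟩
[5] ⟨C=(x x); E={x↦1, loop↦0}; S={0↦3, 1↦clo(λx. (x x), {loop↦0})}; K=∅⟩
[6] ⟨C=x; E={x↦1, loop↦0}; S={0↦3, 1↦clo(λx. (x x), {loop↦0})}; K=[arg]⟩
[7] ⟨C=x; E={x↦1, loop↦0}; S={0↦3, 1↦clo(λx. (x x), {loop↦0})}; K=[fun]⟩
[8] ⟨C=(x x); E={x↦2, loop↦0}; S={0↦3, 1↦clo(λx. (x x), {loop↦0}), 2↦clo(λx. (x x), {loop↦0})}; K=∅⟩
[9] ⟨C=x; E={x↦2, loop↦0}; S={0↦3, 1↦clo(λx. (x x), {loop↦0}), 2↦clo(λx. (x x), {loop↦0})}; K=[arg]⟩
[10] ⟨C=x; E={x↦2, loop↦0}; S={0↦3, 1↦clo(λx. (x x), {loop↦0}), 2↦clo(λx. (x x), {loop↦0})}; K=[fun]⟩
[11] ⟨C=(x x); E={x↦3, loop↦0}; S={0↦3, 1↦clo(λx. (x x), {loop↦0}), 2↦clo(λx. (x x), {loop↦0}), 3↦clo(λx. (x x), {loop↦0})}; K=∅⟩
[12] ⟨C=x; E={x↦3, loop↦0}; S={0↦3, 1↦clo(λx. (x x), {loop↦0}), 2↦clo(λx. (x x), {loop↦0}), 3↦clo(λx. (x x), {loop↦0})}; K=[arg]⟩
[13] ⟨C=x; E={x↦3, loop↦0}; S={0↦3, 1↦clo(λx. (x x), {loop↦0}), 2↦clo(λx. (x x), {loop↦0}), 3↦clo(λx. (x x), {loop↦0})}; K=[fun]⟩
[14] ⟨C=(x x); E={x↦4, loop↦0}; S={0↦3, 1↦clo(λx. (x x), {loop↦0}), 2↦clo(λx. (x x), {loop↦0}), 3↦clo(λx. (x x), {loop↦0}), 4↦clo(λx. (x x), {loop↦0})}; K=∅⟩
[15] ⟨C=x; E={x↦4, loop↦0}; S={0↦3, 1↦clo(λx. (x x), {loop↦0}), 2↦clo(λx. (x x), {loop↦0}), 3↦clo(λx. (x x), {loop↦0}), 4↦clo(λx. (x x), {loop↦0})}; K=[arg]⟩
[16] ⟨C=x; E={x↦4, loop↦0}; S={0↦3, 1↦clo(λx. (x x), {loop↦0}), 2↦clo(λx. (x x), {loop↦0}), 3↦clo(λx. (x x), {loop↦0}), 4↦clo(λx. (x x), {loop↦0})}; K=[fun]⟩
[17] ⟨C=(x x); E={x↦5, loop↦0}; S={0↦3, 1↦clo(λx. (x x), {loop↦0}), 2↦clo(λx. (x x), {loop↦0}), 3↦clo(λx. (x x), {loop↦0}), 4↦clo(λx. (x x), {loop↦0}), 5↦clo(λx. (x x), {loop↦0})}; K=∅⟩
[18] ⟨C=x; E={x↦5, loop↦0}; S={0↦3, 1↦clo(λx. (x x), {loop↦0}), 2↦clo(λx. (x x), {loop↦0}), 3↦clo(λx. (x x), {loop↦0}), 4↦clo(λx. (x x), {loop↦0}), 5↦clo(λx. (x x), {loop↦0})}; K=[arg]⟩
→ 18 transitions taken and the configuration is still not final: no result within 18 steps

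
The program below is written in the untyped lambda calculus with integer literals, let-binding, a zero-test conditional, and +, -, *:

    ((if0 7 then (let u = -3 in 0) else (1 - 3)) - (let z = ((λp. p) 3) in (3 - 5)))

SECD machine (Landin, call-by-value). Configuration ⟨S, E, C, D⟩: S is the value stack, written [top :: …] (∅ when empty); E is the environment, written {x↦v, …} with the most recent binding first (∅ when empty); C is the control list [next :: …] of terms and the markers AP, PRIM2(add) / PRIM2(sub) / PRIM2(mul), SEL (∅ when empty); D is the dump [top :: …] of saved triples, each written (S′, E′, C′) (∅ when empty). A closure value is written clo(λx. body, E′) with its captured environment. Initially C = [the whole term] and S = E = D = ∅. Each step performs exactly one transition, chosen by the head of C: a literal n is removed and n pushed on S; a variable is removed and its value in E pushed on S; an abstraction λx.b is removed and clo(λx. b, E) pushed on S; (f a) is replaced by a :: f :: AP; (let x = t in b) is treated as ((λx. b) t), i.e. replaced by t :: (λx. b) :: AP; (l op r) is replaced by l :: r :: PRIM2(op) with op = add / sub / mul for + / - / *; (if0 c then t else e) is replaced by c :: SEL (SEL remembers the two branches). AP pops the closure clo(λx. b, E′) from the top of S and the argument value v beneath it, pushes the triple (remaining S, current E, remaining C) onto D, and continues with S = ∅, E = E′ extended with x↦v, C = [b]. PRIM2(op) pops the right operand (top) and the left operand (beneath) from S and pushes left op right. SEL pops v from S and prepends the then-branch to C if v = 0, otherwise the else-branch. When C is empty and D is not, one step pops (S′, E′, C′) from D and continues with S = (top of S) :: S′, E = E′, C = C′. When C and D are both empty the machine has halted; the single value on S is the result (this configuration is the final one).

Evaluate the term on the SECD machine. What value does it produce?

0. [S=∅ | E=∅ | C=[((if0 7 then (let u = -3 in 0) else (1 - 3)) - (let z = ((λp. p) 3) in (3 - 5)))] | D=∅]
1. [S=∅ | E=∅ | C=[(if0 7 then (let u = -3 in 0) else (1 - 3)) :: (let z = ((λp. p) 3) in (3 - 5)) :: PRIM2(sub)] | D=∅]
2. [S=∅ | E=∅ | C=[7 :: SEL :: (let z = ((λp. p) 3) in (3 - 5)) :: PRIM2(sub)] | D=∅]
3. [S=[7] | E=∅ | C=[SEL :: (let z = ((λp. p) 3) in (3 - 5)) :: PRIM2(sub)] | D=∅]
4. [S=∅ | E=∅ | C=[(1 - 3) :: (let z = ((λp. p) 3) in (3 - 5)) :: PRIM2(sub)] | D=∅]
5. [S=∅ | E=∅ | C=[1 :: 3 :: PRIM2(sub) :: (let z = ((λp. p) 3) in (3 - 5)) :: PRIM2(sub)] | D=∅]
6. [S=[1] | E=∅ | C=[3 :: PRIM2(sub) :: (let z = ((λp. p) 3) in (3 - 5)) :: PRIM2(sub)] | D=∅]
7. [S=[3 :: 1] | E=∅ | C=[PRIM2(sub) :: (let z = ((λp. p) 3) in (3 - 5)) :: PRIM2(sub)] | D=∅]
8. [S=[-2] | E=∅ | C=[(let z = ((λp. p) 3) in (3 - 5)) :: PRIM2(sub)] | D=∅]
9. [S=[-2] | E=∅ | C=[((λp. p) 3) :: (λz. (3 - 5)) :: AP :: PRIM2(sub)] | D=∅]
10. [S=[-2] | E=∅ | C=[3 :: (λp. p) :: AP :: (λz. (3 - 5)) :: AP :: PRIM2(sub)] | D=∅]
11. [S=[3 :: -2] | E=∅ | C=[(λp. p) :: AP :: (λz. (3 - 5)) :: AP :: PRIM2(sub)] | D=∅]
12. [S=[clo(λp. p, ∅) :: 3 :: -2] | E=∅ | C=[AP :: (λz. (3 - 5)) :: AP :: PRIM2(sub)] | D=∅]
13. [S=∅ | E={p↦3} | C=[p] | D=[([-2], ∅, [(λz. (3 - 5)) :: AP :: PRIM2(sub)])]]
14. [S=[3] | E={p↦3} | C=∅ | D=[([-2], ∅, [(λz. (3 - 5)) :: AP :: PRIM2(sub)])]]
15. [S=[3 :: -2] | E=∅ | C=[(λz. (3 - 5)) :: AP :: PRIM2(sub)] | D=∅]
16. [S=[clo(λz. (3 - 5), ∅) :: 3 :: -2] | E=∅ | C=[AP :: PRIM2(sub)] | D=∅]
17. [S=∅ | E={z↦3} | C=[(3 - 5)] | D=[([-2], ∅, [PRIM2(sub)])]]
18. [S=∅ | E={z↦3} | C=[3 :: 5 :: PRIM2(sub)] | D=[([-2], ∅, [PRIM2(sub)])]]
19. [S=[3] | E={z↦3} | C=[5 :: PRIM2(sub)] | D=[([-2], ∅, [PRIM2(sub)])]]
20. [S=[5 :: 3] | E={z↦3} | C=[PRIM2(sub)] | D=[([-2], ∅, [PRIM2(sub)])]]
21. [S=[-2] | E={z↦3} | C=∅ | D=[([-2], ∅, [PRIM2(sub)])]]
22. [S=[-2 :: -2] | E=∅ | C=[PRIM2(sub)] | D=∅]
23. [S=[0] | E=∅ | C=∅ | D=∅]
→ final value 0

Answer: 0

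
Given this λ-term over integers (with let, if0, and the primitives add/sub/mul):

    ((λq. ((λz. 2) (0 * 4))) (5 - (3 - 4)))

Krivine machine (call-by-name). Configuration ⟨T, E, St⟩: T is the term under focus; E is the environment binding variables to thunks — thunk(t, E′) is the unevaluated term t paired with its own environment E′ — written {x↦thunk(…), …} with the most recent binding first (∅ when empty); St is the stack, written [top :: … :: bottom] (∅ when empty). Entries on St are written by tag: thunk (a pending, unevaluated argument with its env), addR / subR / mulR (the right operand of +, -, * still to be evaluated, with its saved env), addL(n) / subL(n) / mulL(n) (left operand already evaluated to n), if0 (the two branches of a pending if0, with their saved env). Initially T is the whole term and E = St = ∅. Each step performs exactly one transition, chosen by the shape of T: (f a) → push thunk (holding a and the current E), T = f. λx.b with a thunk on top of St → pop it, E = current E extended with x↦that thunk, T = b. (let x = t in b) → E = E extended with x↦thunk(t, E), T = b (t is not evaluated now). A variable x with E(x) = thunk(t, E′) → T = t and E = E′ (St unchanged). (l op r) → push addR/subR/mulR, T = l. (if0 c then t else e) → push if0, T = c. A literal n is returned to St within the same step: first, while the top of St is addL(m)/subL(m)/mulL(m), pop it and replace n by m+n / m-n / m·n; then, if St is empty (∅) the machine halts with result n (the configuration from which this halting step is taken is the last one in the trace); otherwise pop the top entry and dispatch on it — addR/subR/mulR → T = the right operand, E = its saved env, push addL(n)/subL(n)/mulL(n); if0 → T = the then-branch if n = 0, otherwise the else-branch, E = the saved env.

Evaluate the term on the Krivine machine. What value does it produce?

Answer: 2

Derivation:
step 0: <T=((λq. ((λz. 2) (0 * 4))) (5 - (3 - 4))), E=∅, St=∅>
step 1: <T=(λq. ((λz. 2) (0 * 4))), E=∅, St=[thunk]>
step 2: <T=((λz. 2) (0 * 4)), E={q↦thunk((5 - (3 - 4)), ∅)}, St=∅>
step 3: <T=(λz. 2), E={q↦thunk((5 - (3 - 4)), ∅)}, St=[thunk]>
step 4: <T=2, E={z↦thunk((0 * 4), {q↦thunk((5 - (3 - 4)), ∅)}), q↦thunk((5 - (3 - 4)), ∅)}, St=∅>
→ final value 2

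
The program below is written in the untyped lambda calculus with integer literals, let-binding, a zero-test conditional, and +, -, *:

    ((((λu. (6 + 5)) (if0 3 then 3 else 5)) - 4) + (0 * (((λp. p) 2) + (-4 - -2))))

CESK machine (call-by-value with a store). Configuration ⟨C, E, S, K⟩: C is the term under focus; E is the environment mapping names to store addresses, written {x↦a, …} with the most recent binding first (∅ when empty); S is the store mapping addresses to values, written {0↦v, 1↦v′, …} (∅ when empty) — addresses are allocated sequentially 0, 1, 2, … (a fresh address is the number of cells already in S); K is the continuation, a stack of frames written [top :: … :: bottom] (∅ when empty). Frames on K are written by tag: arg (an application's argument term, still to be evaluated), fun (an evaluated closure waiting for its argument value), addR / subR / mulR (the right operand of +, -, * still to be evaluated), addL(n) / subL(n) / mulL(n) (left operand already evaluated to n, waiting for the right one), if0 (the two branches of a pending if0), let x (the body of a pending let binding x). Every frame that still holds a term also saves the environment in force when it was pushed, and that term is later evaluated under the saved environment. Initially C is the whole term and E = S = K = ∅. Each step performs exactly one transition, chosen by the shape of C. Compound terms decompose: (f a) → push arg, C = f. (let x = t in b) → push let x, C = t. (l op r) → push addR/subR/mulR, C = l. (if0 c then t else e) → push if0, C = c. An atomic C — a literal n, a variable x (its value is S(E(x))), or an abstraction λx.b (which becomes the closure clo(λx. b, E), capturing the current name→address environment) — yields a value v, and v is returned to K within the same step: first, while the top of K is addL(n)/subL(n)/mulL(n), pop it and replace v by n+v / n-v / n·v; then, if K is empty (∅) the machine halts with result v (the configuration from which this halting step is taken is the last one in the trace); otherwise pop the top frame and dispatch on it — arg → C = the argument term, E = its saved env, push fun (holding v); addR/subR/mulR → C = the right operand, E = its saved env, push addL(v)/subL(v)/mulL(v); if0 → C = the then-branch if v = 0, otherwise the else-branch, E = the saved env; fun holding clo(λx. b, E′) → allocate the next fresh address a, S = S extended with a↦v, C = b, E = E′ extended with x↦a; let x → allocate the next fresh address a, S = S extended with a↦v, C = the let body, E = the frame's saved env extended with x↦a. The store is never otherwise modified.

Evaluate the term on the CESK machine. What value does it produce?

Answer: 7

Execution trace:
step 0: [C=((((λu. (6 + 5)) (if0 3 then 3 else 5)) - 4) + (0 * (((λp. p) 2) + (-4 - -2)))) | E=∅ | S=∅ | K=∅]
step 1: [C=(((λu. (6 + 5)) (if0 3 then 3 else 5)) - 4) | E=∅ | S=∅ | K=[addR]]
step 2: [C=((λu. (6 + 5)) (if0 3 then 3 else 5)) | E=∅ | S=∅ | K=[subR :: addR]]
step 3: [C=(λu. (6 + 5)) | E=∅ | S=∅ | K=[arg :: subR :: addR]]
step 4: [C=(if0 3 then 3 else 5) | E=∅ | S=∅ | K=[fun :: subR :: addR]]
step 5: [C=3 | E=∅ | S=∅ | K=[if0 :: fun :: subR :: addR]]
step 6: [C=5 | E=∅ | S=∅ | K=[fun :: subR :: addR]]
step 7: [C=(6 + 5) | E={u↦0} | S={0↦5} | K=[subR :: addR]]
step 8: [C=6 | E={u↦0} | S={0↦5} | K=[addR :: subR :: addR]]
step 9: [C=5 | E={u↦0} | S={0↦5} | K=[addL(6) :: subR :: addR]]
step 10: [C=4 | E=∅ | S={0↦5} | K=[subL(11) :: addR]]
step 11: [C=(0 * (((λp. p) 2) + (-4 - -2))) | E=∅ | S={0↦5} | K=[addL(7)]]
step 12: [C=0 | E=∅ | S={0↦5} | K=[mulR :: addL(7)]]
step 13: [C=(((λp. p) 2) + (-4 - -2)) | E=∅ | S={0↦5} | K=[mulL(0) :: addL(7)]]
step 14: [C=((λp. p) 2) | E=∅ | S={0↦5} | K=[addR :: mulL(0) :: addL(7)]]
step 15: [C=(λp. p) | E=∅ | S={0↦5} | K=[arg :: addR :: mulL(0) :: addL(7)]]
step 16: [C=2 | E=∅ | S={0↦5} | K=[fun :: addR :: mulL(0) :: addL(7)]]
step 17: [C=p | E={p↦1} | S={0↦5, 1↦2} | K=[addR :: mulL(0) :: addL(7)]]
step 18: [C=(-4 - -2) | E=∅ | S={0↦5, 1↦2} | K=[addL(2) :: mulL(0) :: addL(7)]]
step 19: [C=-4 | E=∅ | S={0↦5, 1↦2} | K=[subR :: addL(2) :: mulL(0) :: addL(7)]]
step 20: [C=-2 | E=∅ | S={0↦5, 1↦2} | K=[subL(-4) :: addL(2) :: mulL(0) :: addL(7)]]
→ final value 7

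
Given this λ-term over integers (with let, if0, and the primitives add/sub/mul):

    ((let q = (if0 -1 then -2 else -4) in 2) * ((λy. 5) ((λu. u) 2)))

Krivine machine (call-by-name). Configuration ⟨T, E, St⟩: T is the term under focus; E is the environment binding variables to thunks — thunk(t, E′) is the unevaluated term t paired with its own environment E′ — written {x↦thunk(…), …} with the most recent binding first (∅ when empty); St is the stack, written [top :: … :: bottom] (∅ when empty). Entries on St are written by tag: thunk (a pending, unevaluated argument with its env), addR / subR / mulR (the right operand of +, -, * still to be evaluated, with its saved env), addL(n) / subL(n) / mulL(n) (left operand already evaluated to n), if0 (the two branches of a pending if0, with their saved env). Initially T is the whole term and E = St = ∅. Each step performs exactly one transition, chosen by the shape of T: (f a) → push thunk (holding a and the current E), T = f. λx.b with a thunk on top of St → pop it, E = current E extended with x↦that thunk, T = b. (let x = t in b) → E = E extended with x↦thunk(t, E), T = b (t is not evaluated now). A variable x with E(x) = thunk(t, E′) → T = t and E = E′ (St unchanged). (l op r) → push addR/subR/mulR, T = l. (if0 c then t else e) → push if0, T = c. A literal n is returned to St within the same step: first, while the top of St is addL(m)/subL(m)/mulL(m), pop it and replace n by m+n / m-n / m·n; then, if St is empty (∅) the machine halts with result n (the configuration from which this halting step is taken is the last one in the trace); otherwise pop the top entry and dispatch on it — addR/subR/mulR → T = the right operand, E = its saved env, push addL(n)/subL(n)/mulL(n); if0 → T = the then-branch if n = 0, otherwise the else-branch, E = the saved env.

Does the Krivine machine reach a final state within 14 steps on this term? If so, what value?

Answer: 10

Machine steps:
t=0: [T=((let q = (if0 -1 then -2 else -4) in 2) * ((λy. 5) ((λu. u) 2))) | E=∅ | St=∅]
t=1: [T=(let q = (if0 -1 then -2 else -4) in 2) | E=∅ | St=[mulR]]
t=2: [T=2 | E={q↦thunk((if0 -1 then -2 else -4), ∅)} | St=[mulR]]
t=3: [T=((λy. 5) ((λu. u) 2)) | E=∅ | St=[mulL(2)]]
t=4: [T=(λy. 5) | E=∅ | St=[thunk :: mulL(2)]]
t=5: [T=5 | E={y↦thunk(((λu. u) 2), ∅)} | St=[mulL(2)]]
→ final value 10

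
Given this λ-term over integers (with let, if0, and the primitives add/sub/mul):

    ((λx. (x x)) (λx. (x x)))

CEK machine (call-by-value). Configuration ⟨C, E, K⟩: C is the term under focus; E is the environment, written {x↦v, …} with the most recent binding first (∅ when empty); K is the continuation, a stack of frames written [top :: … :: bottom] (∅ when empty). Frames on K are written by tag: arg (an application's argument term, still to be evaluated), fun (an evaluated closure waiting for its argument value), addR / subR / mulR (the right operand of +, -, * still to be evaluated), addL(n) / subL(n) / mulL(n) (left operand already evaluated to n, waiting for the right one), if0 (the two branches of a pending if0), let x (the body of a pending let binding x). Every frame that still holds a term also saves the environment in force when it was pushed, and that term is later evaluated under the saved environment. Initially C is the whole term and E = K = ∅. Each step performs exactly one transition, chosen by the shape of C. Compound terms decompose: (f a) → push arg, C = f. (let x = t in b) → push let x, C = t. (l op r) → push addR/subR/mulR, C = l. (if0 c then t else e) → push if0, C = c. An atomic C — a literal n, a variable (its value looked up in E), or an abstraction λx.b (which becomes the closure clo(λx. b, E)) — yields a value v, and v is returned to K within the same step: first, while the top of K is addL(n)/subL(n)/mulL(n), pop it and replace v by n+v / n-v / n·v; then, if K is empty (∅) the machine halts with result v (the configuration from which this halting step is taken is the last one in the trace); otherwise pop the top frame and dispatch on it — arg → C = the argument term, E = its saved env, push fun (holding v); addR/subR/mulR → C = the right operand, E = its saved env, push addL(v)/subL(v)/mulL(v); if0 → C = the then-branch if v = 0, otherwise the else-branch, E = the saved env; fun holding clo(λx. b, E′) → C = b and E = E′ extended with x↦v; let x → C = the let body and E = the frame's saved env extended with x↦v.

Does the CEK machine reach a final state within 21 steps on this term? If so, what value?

0. ⟨C=((λx. (x x)) (λx. (x x))); E=∅; K=∅⟩
1. ⟨C=(λx. (x x)); E=∅; K=[arg]⟩
2. ⟨C=(λx. (x x)); E=∅; K=[fun]⟩
3. ⟨C=(x x); E={x↦clo(λx. (x x), ∅)}; K=∅⟩
4. ⟨C=x; E={x↦clo(λx. (x x), ∅)}; K=[arg]⟩
5. ⟨C=x; E={x↦clo(λx. (x x), ∅)}; K=[fun]⟩
… configuration repeats with period 3 (steps 3–5 recur indefinitely) …

Answer: DIVERGES (no final state within 21 steps)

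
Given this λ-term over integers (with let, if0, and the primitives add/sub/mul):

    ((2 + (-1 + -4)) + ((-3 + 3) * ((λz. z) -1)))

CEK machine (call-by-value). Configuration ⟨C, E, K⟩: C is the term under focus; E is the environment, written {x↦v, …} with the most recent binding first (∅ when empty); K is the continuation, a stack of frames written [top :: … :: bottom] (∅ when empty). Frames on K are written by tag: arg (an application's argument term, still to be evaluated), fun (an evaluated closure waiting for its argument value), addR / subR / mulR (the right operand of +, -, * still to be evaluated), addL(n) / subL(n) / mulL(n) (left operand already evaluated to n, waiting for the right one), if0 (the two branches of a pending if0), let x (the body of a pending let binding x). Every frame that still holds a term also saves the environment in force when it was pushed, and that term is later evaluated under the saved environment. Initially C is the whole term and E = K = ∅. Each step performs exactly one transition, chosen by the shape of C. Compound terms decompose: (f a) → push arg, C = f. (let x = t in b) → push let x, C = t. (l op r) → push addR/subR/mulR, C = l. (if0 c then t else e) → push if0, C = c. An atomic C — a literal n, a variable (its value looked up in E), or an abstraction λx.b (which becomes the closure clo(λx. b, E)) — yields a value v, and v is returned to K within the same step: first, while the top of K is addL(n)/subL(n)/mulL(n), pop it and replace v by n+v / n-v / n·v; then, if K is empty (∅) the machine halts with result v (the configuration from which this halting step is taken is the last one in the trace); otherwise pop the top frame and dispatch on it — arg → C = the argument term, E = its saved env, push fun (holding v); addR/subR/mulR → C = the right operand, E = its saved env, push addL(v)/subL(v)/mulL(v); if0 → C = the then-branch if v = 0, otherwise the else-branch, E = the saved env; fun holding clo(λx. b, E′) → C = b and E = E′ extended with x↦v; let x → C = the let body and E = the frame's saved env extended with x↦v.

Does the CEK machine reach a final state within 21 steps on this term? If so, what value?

Answer: -3

Machine steps:
0. ⟨C=((2 + (-1 + -4)) + ((-3 + 3) * ((λz. z) -1))); E=∅; K=∅⟩
1. ⟨C=(2 + (-1 + -4)); E=∅; K=[addR]⟩
2. ⟨C=2; E=∅; K=[addR :: addR]⟩
3. ⟨C=(-1 + -4); E=∅; K=[addL(2) :: addR]⟩
4. ⟨C=-1; E=∅; K=[addR :: addL(2) :: addR]⟩
5. ⟨C=-4; E=∅; K=[addL(-1) :: addL(2) :: addR]⟩
6. ⟨C=((-3 + 3) * ((λz. z) -1)); E=∅; K=[addL(-3)]⟩
7. ⟨C=(-3 + 3); E=∅; K=[mulR :: addL(-3)]⟩
8. ⟨C=-3; E=∅; K=[addR :: mulR :: addL(-3)]⟩
9. ⟨C=3; E=∅; K=[addL(-3) :: mulR :: addL(-3)]⟩
10. ⟨C=((λz. z) -1); E=∅; K=[mulL(0) :: addL(-3)]⟩
11. ⟨C=(λz. z); E=∅; K=[arg :: mulL(0) :: addL(-3)]⟩
12. ⟨C=-1; E=∅; K=[fun :: mulL(0) :: addL(-3)]⟩
13. ⟨C=z; E={z↦-1}; K=[mulL(0) :: addL(-3)]⟩
→ final value -3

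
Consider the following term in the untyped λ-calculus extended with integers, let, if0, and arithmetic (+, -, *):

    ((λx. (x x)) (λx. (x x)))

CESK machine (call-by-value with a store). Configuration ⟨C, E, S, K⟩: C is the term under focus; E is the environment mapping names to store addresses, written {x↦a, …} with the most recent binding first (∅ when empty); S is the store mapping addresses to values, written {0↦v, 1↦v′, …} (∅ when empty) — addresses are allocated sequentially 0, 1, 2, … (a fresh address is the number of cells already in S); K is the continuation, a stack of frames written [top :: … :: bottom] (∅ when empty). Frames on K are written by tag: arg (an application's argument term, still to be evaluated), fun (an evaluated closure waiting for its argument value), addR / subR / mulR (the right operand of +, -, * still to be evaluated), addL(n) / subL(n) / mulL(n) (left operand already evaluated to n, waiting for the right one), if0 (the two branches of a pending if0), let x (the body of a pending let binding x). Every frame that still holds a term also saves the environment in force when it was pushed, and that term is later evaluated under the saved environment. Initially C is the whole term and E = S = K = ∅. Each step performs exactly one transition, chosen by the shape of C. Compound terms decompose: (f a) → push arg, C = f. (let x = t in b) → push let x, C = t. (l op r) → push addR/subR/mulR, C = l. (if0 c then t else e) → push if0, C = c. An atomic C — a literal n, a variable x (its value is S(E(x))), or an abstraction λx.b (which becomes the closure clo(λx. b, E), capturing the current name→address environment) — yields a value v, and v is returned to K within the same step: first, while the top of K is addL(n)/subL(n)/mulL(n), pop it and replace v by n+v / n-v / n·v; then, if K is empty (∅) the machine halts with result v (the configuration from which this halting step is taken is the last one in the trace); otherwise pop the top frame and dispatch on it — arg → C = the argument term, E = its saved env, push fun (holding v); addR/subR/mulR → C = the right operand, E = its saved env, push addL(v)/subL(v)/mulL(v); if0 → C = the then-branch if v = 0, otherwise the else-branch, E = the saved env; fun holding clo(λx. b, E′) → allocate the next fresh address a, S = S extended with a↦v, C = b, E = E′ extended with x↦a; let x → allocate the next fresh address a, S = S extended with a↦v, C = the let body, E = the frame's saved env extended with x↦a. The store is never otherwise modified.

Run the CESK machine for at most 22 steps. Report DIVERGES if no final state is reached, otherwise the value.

t=0: <C=((λx. (x x)) (λx. (x x))), E=∅, S=∅, K=∅>
t=1: <C=(λx. (x x)), E=∅, S=∅, K=[arg]>
t=2: <C=(λx. (x x)), E=∅, S=∅, K=[fun]>
t=3: <C=(x x), E={x↦0}, S={0↦clo(λx. (x x), ∅)}, K=∅>
t=4: <C=x, E={x↦0}, S={0↦clo(λx. (x x), ∅)}, K=[arg]>
t=5: <C=x, E={x↦0}, S={0↦clo(λx. (x x), ∅)}, K=[fun]>
t=6: <C=(x x), E={x↦1}, S={0↦clo(λx. (x x), ∅), 1↦clo(λx. (x x), ∅)}, K=∅>
t=7: <C=x, E={x↦1}, S={0↦clo(λx. (x x), ∅), 1↦clo(λx. (x x), ∅)}, K=[arg]>
t=8: <C=x, E={x↦1}, S={0↦clo(λx. (x x), ∅), 1↦clo(λx. (x x), ∅)}, K=[fun]>
t=9: <C=(x x), E={x↦2}, S={0↦clo(λx. (x x), ∅), 1↦clo(λx. (x x), ∅), 2↦clo(λx. (x x), ∅)}, K=∅>
t=10: <C=x, E={x↦2}, S={0↦clo(λx. (x x), ∅), 1↦clo(λx. (x x), ∅), 2↦clo(λx. (x x), ∅)}, K=[arg]>
t=11: <C=x, E={x↦2}, S={0↦clo(λx. (x x), ∅), 1↦clo(λx. (x x), ∅), 2↦clo(λx. (x x), ∅)}, K=[fun]>
t=12: <C=(x x), E={x↦3}, S={0↦clo(λx. (x x), ∅), 1↦clo(λx. (x x), ∅), 2↦clo(λx. (x x), ∅), 3↦clo(λx. (x x), ∅)}, K=∅>
t=13: <C=x, E={x↦3}, S={0↦clo(λx. (x x), ∅), 1↦clo(λx. (x x), ∅), 2↦clo(λx. (x x), ∅), 3↦clo(λx. (x x), ∅)}, K=[arg]>
t=14: <C=x, E={x↦3}, S={0↦clo(λx. (x x), ∅), 1↦clo(λx. (x x), ∅), 2↦clo(λx. (x x), ∅), 3↦clo(λx. (x x), ∅)}, K=[fun]>
t=15: <C=(x x), E={x↦4}, S={0↦clo(λx. (x x), ∅), 1↦clo(λx. (x x), ∅), 2↦clo(λx. (x x), ∅), 3↦clo(λx. (x x), ∅), 4↦clo(λx. (x x), ∅)}, K=∅>
t=16: <C=x, E={x↦4}, S={0↦clo(λx. (x x), ∅), 1↦clo(λx. (x x), ∅), 2↦clo(λx. (x x), ∅), 3↦clo(λx. (x x), ∅), 4↦clo(λx. (x x), ∅)}, K=[arg]>
t=17: <C=x, E={x↦4}, S={0↦clo(λx. (x x), ∅), 1↦clo(λx. (x x), ∅), 2↦clo(λx. (x x), ∅), 3↦clo(λx. (x x), ∅), 4↦clo(λx. (x x), ∅)}, K=[fun]>
t=18: <C=(x x), E={x↦5}, S={0↦clo(λx. (x x), ∅), 1↦clo(λx. (x x), ∅), 2↦clo(λx. (x x), ∅), 3↦clo(λx. (x x), ∅), 4↦clo(λx. (x x), ∅), 5↦clo(λx. (x x), ∅)}, K=∅>
t=19: <C=x, E={x↦5}, S={0↦clo(λx. (x x), ∅), 1↦clo(λx. (x x), ∅), 2↦clo(λx. (x x), ∅), 3↦clo(λx. (x x), ∅), 4↦clo(λx. (x x), ∅), 5↦clo(λx. (x x), ∅)}, K=[arg]>
t=20: <C=x, E={x↦5}, S={0↦clo(λx. (x x), ∅), 1↦clo(λx. (x x), ∅), 2↦clo(λx. (x x), ∅), 3↦clo(λx. (x x), ∅), 4↦clo(λx. (x x), ∅), 5↦clo(λx. (x x), ∅)}, K=[fun]>
t=21: <C=(x x), E={x↦6}, S={0↦clo(λx. (x x), ∅), 1↦clo(λx. (x x), ∅), 2↦clo(λx. (x x), ∅), 3↦clo(λx. (x x), ∅), 4↦clo(λx. (x x), ∅), 5↦clo(λx. (x x), ∅), 6↦clo(λx. (x x), ∅)}, K=∅>
t=22: <C=x, E={x↦6}, S={0↦clo(λx. (x x), ∅), 1↦clo(λx. (x x), ∅), 2↦clo(λx. (x x), ∅), 3↦clo(λx. (x x), ∅), 4↦clo(λx. (x x), ∅), 5↦clo(λx. (x x), ∅), 6↦clo(λx. (x x), ∅)}, K=[arg]>
→ 22 transitions taken and the configuration is still not final: no result within 22 steps

Answer: DIVERGES (no final state within 22 steps)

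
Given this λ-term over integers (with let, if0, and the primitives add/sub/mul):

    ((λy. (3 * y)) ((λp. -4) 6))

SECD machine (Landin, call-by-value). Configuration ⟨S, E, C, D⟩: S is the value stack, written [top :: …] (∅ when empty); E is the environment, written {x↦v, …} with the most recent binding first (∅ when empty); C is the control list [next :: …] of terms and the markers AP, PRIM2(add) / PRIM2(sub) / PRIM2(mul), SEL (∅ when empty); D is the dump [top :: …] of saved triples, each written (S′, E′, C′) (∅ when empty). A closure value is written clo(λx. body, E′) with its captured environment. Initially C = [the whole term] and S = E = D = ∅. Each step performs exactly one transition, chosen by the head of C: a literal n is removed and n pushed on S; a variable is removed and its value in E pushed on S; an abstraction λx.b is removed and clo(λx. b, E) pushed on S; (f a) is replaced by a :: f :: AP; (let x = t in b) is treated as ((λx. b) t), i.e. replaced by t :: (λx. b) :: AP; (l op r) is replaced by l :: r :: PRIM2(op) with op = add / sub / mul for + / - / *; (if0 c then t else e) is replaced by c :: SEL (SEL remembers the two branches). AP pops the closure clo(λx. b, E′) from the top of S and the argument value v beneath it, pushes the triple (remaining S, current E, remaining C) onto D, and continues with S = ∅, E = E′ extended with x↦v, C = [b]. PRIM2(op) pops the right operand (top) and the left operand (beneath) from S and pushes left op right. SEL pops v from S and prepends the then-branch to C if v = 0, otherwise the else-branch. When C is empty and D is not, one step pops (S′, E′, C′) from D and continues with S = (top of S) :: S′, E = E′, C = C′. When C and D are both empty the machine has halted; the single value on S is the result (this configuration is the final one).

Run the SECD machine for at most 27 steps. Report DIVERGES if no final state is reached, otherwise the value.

Answer: -12

Execution trace:
[0] <S=∅, E=∅, C=[((λy. (3 * y)) ((λp. -4) 6))], D=∅>
[1] <S=∅, E=∅, C=[((λp. -4) 6) :: (λy. (3 * y)) :: AP], D=∅>
[2] <S=∅, E=∅, C=[6 :: (λp. -4) :: AP :: (λy. (3 * y)) :: AP], D=∅>
[3] <S=[6], E=∅, C=[(λp. -4) :: AP :: (λy. (3 * y)) :: AP], D=∅>
[4] <S=[clo(λp. -4, ∅) :: 6], E=∅, C=[AP :: (λy. (3 * y)) :: AP], D=∅>
[5] <S=∅, E={p↦6}, C=[-4], D=[(∅, ∅, [(λy. (3 * y)) :: AP])]>
[6] <S=[-4], E={p↦6}, C=∅, D=[(∅, ∅, [(λy. (3 * y)) :: AP])]>
[7] <S=[-4], E=∅, C=[(λy. (3 * y)) :: AP], D=∅>
[8] <S=[clo(λy. (3 * y), ∅) :: -4], E=∅, C=[AP], D=∅>
[9] <S=∅, E={y↦-4}, C=[(3 * y)], D=[(∅, ∅, ∅)]>
[10] <S=∅, E={y↦-4}, C=[3 :: y :: PRIM2(mul)], D=[(∅, ∅, ∅)]>
[11] <S=[3], E={y↦-4}, C=[y :: PRIM2(mul)], D=[(∅, ∅, ∅)]>
[12] <S=[-4 :: 3], E={y↦-4}, C=[PRIM2(mul)], D=[(∅, ∅, ∅)]>
[13] <S=[-12], E={y↦-4}, C=∅, D=[(∅, ∅, ∅)]>
[14] <S=[-12], E=∅, C=∅, D=∅>
→ final value -12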